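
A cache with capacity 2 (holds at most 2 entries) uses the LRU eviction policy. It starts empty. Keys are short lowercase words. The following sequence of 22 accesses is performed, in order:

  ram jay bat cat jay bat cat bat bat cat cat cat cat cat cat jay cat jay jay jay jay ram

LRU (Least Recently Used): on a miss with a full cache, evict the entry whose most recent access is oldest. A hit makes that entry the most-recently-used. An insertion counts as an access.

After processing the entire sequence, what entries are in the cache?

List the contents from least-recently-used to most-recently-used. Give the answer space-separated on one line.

LRU simulation (capacity=2):
  1. access ram: MISS. Cache (LRU->MRU): [ram]
  2. access jay: MISS. Cache (LRU->MRU): [ram jay]
  3. access bat: MISS, evict ram. Cache (LRU->MRU): [jay bat]
  4. access cat: MISS, evict jay. Cache (LRU->MRU): [bat cat]
  5. access jay: MISS, evict bat. Cache (LRU->MRU): [cat jay]
  6. access bat: MISS, evict cat. Cache (LRU->MRU): [jay bat]
  7. access cat: MISS, evict jay. Cache (LRU->MRU): [bat cat]
  8. access bat: HIT. Cache (LRU->MRU): [cat bat]
  9. access bat: HIT. Cache (LRU->MRU): [cat bat]
  10. access cat: HIT. Cache (LRU->MRU): [bat cat]
  11. access cat: HIT. Cache (LRU->MRU): [bat cat]
  12. access cat: HIT. Cache (LRU->MRU): [bat cat]
  13. access cat: HIT. Cache (LRU->MRU): [bat cat]
  14. access cat: HIT. Cache (LRU->MRU): [bat cat]
  15. access cat: HIT. Cache (LRU->MRU): [bat cat]
  16. access jay: MISS, evict bat. Cache (LRU->MRU): [cat jay]
  17. access cat: HIT. Cache (LRU->MRU): [jay cat]
  18. access jay: HIT. Cache (LRU->MRU): [cat jay]
  19. access jay: HIT. Cache (LRU->MRU): [cat jay]
  20. access jay: HIT. Cache (LRU->MRU): [cat jay]
  21. access jay: HIT. Cache (LRU->MRU): [cat jay]
  22. access ram: MISS, evict cat. Cache (LRU->MRU): [jay ram]
Total: 13 hits, 9 misses, 7 evictions

Answer: jay ram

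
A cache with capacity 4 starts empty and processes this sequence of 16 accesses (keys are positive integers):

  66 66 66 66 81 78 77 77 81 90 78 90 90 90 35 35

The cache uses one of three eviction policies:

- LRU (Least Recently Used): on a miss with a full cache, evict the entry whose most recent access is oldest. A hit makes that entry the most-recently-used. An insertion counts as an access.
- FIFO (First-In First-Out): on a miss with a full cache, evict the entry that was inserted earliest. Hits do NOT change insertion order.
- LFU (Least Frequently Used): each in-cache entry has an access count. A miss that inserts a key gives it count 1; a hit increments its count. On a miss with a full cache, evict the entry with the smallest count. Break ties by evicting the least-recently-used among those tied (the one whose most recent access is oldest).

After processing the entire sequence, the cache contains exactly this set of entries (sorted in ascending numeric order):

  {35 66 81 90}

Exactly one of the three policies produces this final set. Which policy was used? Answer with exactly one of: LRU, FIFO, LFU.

Simulating under each policy and comparing final sets:
  LRU: final set = {35 78 81 90} -> differs
  FIFO: final set = {35 77 78 90} -> differs
  LFU: final set = {35 66 81 90} -> MATCHES target
Only LFU produces the target set.

Answer: LFU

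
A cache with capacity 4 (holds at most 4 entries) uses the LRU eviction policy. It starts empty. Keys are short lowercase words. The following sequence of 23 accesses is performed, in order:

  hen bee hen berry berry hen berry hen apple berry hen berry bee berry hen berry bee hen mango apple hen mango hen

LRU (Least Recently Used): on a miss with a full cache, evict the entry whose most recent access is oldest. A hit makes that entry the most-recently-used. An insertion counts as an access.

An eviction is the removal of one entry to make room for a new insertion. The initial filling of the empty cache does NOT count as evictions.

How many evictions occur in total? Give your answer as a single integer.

LRU simulation (capacity=4):
  1. access hen: MISS. Cache (LRU->MRU): [hen]
  2. access bee: MISS. Cache (LRU->MRU): [hen bee]
  3. access hen: HIT. Cache (LRU->MRU): [bee hen]
  4. access berry: MISS. Cache (LRU->MRU): [bee hen berry]
  5. access berry: HIT. Cache (LRU->MRU): [bee hen berry]
  6. access hen: HIT. Cache (LRU->MRU): [bee berry hen]
  7. access berry: HIT. Cache (LRU->MRU): [bee hen berry]
  8. access hen: HIT. Cache (LRU->MRU): [bee berry hen]
  9. access apple: MISS. Cache (LRU->MRU): [bee berry hen apple]
  10. access berry: HIT. Cache (LRU->MRU): [bee hen apple berry]
  11. access hen: HIT. Cache (LRU->MRU): [bee apple berry hen]
  12. access berry: HIT. Cache (LRU->MRU): [bee apple hen berry]
  13. access bee: HIT. Cache (LRU->MRU): [apple hen berry bee]
  14. access berry: HIT. Cache (LRU->MRU): [apple hen bee berry]
  15. access hen: HIT. Cache (LRU->MRU): [apple bee berry hen]
  16. access berry: HIT. Cache (LRU->MRU): [apple bee hen berry]
  17. access bee: HIT. Cache (LRU->MRU): [apple hen berry bee]
  18. access hen: HIT. Cache (LRU->MRU): [apple berry bee hen]
  19. access mango: MISS, evict apple. Cache (LRU->MRU): [berry bee hen mango]
  20. access apple: MISS, evict berry. Cache (LRU->MRU): [bee hen mango apple]
  21. access hen: HIT. Cache (LRU->MRU): [bee mango apple hen]
  22. access mango: HIT. Cache (LRU->MRU): [bee apple hen mango]
  23. access hen: HIT. Cache (LRU->MRU): [bee apple mango hen]
Total: 17 hits, 6 misses, 2 evictions

Answer: 2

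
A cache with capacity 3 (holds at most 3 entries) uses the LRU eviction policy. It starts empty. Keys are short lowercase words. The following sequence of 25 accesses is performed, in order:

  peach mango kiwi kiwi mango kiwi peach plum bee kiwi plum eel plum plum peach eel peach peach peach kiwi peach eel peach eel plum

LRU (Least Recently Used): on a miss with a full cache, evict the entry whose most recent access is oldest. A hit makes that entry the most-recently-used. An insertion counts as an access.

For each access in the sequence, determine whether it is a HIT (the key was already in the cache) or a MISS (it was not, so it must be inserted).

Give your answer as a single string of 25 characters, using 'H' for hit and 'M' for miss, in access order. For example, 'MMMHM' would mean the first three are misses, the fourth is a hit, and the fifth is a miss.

Answer: MMMHHHHMMMHMHHMHHHHMHHHHM

Derivation:
LRU simulation (capacity=3):
  1. access peach: MISS. Cache (LRU->MRU): [peach]
  2. access mango: MISS. Cache (LRU->MRU): [peach mango]
  3. access kiwi: MISS. Cache (LRU->MRU): [peach mango kiwi]
  4. access kiwi: HIT. Cache (LRU->MRU): [peach mango kiwi]
  5. access mango: HIT. Cache (LRU->MRU): [peach kiwi mango]
  6. access kiwi: HIT. Cache (LRU->MRU): [peach mango kiwi]
  7. access peach: HIT. Cache (LRU->MRU): [mango kiwi peach]
  8. access plum: MISS, evict mango. Cache (LRU->MRU): [kiwi peach plum]
  9. access bee: MISS, evict kiwi. Cache (LRU->MRU): [peach plum bee]
  10. access kiwi: MISS, evict peach. Cache (LRU->MRU): [plum bee kiwi]
  11. access plum: HIT. Cache (LRU->MRU): [bee kiwi plum]
  12. access eel: MISS, evict bee. Cache (LRU->MRU): [kiwi plum eel]
  13. access plum: HIT. Cache (LRU->MRU): [kiwi eel plum]
  14. access plum: HIT. Cache (LRU->MRU): [kiwi eel plum]
  15. access peach: MISS, evict kiwi. Cache (LRU->MRU): [eel plum peach]
  16. access eel: HIT. Cache (LRU->MRU): [plum peach eel]
  17. access peach: HIT. Cache (LRU->MRU): [plum eel peach]
  18. access peach: HIT. Cache (LRU->MRU): [plum eel peach]
  19. access peach: HIT. Cache (LRU->MRU): [plum eel peach]
  20. access kiwi: MISS, evict plum. Cache (LRU->MRU): [eel peach kiwi]
  21. access peach: HIT. Cache (LRU->MRU): [eel kiwi peach]
  22. access eel: HIT. Cache (LRU->MRU): [kiwi peach eel]
  23. access peach: HIT. Cache (LRU->MRU): [kiwi eel peach]
  24. access eel: HIT. Cache (LRU->MRU): [kiwi peach eel]
  25. access plum: MISS, evict kiwi. Cache (LRU->MRU): [peach eel plum]
Total: 15 hits, 10 misses, 7 evictions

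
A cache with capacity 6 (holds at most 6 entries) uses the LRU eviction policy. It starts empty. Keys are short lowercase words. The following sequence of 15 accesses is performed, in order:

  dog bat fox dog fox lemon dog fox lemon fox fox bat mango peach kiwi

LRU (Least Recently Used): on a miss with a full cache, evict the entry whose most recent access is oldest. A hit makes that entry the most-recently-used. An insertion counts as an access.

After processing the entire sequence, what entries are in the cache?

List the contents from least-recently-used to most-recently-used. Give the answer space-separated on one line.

LRU simulation (capacity=6):
  1. access dog: MISS. Cache (LRU->MRU): [dog]
  2. access bat: MISS. Cache (LRU->MRU): [dog bat]
  3. access fox: MISS. Cache (LRU->MRU): [dog bat fox]
  4. access dog: HIT. Cache (LRU->MRU): [bat fox dog]
  5. access fox: HIT. Cache (LRU->MRU): [bat dog fox]
  6. access lemon: MISS. Cache (LRU->MRU): [bat dog fox lemon]
  7. access dog: HIT. Cache (LRU->MRU): [bat fox lemon dog]
  8. access fox: HIT. Cache (LRU->MRU): [bat lemon dog fox]
  9. access lemon: HIT. Cache (LRU->MRU): [bat dog fox lemon]
  10. access fox: HIT. Cache (LRU->MRU): [bat dog lemon fox]
  11. access fox: HIT. Cache (LRU->MRU): [bat dog lemon fox]
  12. access bat: HIT. Cache (LRU->MRU): [dog lemon fox bat]
  13. access mango: MISS. Cache (LRU->MRU): [dog lemon fox bat mango]
  14. access peach: MISS. Cache (LRU->MRU): [dog lemon fox bat mango peach]
  15. access kiwi: MISS, evict dog. Cache (LRU->MRU): [lemon fox bat mango peach kiwi]
Total: 8 hits, 7 misses, 1 evictions

Answer: lemon fox bat mango peach kiwi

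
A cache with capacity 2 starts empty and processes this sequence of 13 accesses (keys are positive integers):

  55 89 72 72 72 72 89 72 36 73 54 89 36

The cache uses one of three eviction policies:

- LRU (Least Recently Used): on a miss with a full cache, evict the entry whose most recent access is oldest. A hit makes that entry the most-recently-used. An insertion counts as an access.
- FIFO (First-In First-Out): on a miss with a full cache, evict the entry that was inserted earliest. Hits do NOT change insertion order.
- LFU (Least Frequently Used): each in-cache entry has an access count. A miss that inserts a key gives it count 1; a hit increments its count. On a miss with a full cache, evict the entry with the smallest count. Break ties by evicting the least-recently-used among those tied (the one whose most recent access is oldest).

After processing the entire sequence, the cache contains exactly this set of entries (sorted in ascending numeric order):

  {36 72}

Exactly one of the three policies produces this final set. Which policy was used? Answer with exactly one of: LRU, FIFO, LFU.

Answer: LFU

Derivation:
Simulating under each policy and comparing final sets:
  LRU: final set = {36 89} -> differs
  FIFO: final set = {36 89} -> differs
  LFU: final set = {36 72} -> MATCHES target
Only LFU produces the target set.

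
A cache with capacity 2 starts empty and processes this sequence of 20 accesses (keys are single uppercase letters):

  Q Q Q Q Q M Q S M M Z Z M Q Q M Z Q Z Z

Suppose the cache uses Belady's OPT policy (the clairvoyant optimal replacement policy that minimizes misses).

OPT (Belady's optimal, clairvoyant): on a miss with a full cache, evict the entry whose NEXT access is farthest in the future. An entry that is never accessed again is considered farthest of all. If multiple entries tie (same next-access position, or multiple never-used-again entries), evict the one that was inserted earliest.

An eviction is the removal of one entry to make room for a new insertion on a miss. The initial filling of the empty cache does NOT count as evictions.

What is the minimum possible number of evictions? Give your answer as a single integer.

OPT (Belady) simulation (capacity=2):
  1. access Q: MISS. Cache: [Q]
  2. access Q: HIT. Next use of Q: step 3. Cache: [Q]
  3. access Q: HIT. Next use of Q: step 4. Cache: [Q]
  4. access Q: HIT. Next use of Q: step 5. Cache: [Q]
  5. access Q: HIT. Next use of Q: step 7. Cache: [Q]
  6. access M: MISS. Cache: [Q M]
  7. access Q: HIT. Next use of Q: step 14. Cache: [Q M]
  8. access S: MISS, evict Q (next use: step 14). Cache: [M S]
  9. access M: HIT. Next use of M: step 10. Cache: [M S]
  10. access M: HIT. Next use of M: step 13. Cache: [M S]
  11. access Z: MISS, evict S (next use: never). Cache: [M Z]
  12. access Z: HIT. Next use of Z: step 17. Cache: [M Z]
  13. access M: HIT. Next use of M: step 16. Cache: [M Z]
  14. access Q: MISS, evict Z (next use: step 17). Cache: [M Q]
  15. access Q: HIT. Next use of Q: step 18. Cache: [M Q]
  16. access M: HIT. Next use of M: never. Cache: [M Q]
  17. access Z: MISS, evict M (next use: never). Cache: [Q Z]
  18. access Q: HIT. Next use of Q: never. Cache: [Q Z]
  19. access Z: HIT. Next use of Z: step 20. Cache: [Q Z]
  20. access Z: HIT. Next use of Z: never. Cache: [Q Z]
Total: 14 hits, 6 misses, 4 evictions

Answer: 4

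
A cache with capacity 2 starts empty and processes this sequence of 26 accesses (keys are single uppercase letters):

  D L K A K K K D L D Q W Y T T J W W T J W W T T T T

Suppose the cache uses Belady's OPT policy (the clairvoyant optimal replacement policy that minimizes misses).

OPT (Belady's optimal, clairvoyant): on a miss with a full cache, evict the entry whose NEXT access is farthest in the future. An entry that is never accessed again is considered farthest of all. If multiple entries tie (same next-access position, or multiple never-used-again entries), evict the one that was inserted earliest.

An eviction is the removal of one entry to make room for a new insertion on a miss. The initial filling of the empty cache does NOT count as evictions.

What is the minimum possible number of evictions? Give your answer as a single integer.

OPT (Belady) simulation (capacity=2):
  1. access D: MISS. Cache: [D]
  2. access L: MISS. Cache: [D L]
  3. access K: MISS, evict L (next use: step 9). Cache: [D K]
  4. access A: MISS, evict D (next use: step 8). Cache: [K A]
  5. access K: HIT. Next use of K: step 6. Cache: [K A]
  6. access K: HIT. Next use of K: step 7. Cache: [K A]
  7. access K: HIT. Next use of K: never. Cache: [K A]
  8. access D: MISS, evict K (next use: never). Cache: [A D]
  9. access L: MISS, evict A (next use: never). Cache: [D L]
  10. access D: HIT. Next use of D: never. Cache: [D L]
  11. access Q: MISS, evict D (next use: never). Cache: [L Q]
  12. access W: MISS, evict L (next use: never). Cache: [Q W]
  13. access Y: MISS, evict Q (next use: never). Cache: [W Y]
  14. access T: MISS, evict Y (next use: never). Cache: [W T]
  15. access T: HIT. Next use of T: step 19. Cache: [W T]
  16. access J: MISS, evict T (next use: step 19). Cache: [W J]
  17. access W: HIT. Next use of W: step 18. Cache: [W J]
  18. access W: HIT. Next use of W: step 21. Cache: [W J]
  19. access T: MISS, evict W (next use: step 21). Cache: [J T]
  20. access J: HIT. Next use of J: never. Cache: [J T]
  21. access W: MISS, evict J (next use: never). Cache: [T W]
  22. access W: HIT. Next use of W: never. Cache: [T W]
  23. access T: HIT. Next use of T: step 24. Cache: [T W]
  24. access T: HIT. Next use of T: step 25. Cache: [T W]
  25. access T: HIT. Next use of T: step 26. Cache: [T W]
  26. access T: HIT. Next use of T: never. Cache: [T W]
Total: 13 hits, 13 misses, 11 evictions

Answer: 11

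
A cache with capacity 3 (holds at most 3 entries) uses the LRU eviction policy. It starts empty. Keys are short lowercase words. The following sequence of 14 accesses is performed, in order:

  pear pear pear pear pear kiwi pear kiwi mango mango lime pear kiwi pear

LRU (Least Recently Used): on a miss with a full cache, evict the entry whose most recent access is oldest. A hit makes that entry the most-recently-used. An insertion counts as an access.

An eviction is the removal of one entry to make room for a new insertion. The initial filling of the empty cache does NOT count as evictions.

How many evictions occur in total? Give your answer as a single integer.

LRU simulation (capacity=3):
  1. access pear: MISS. Cache (LRU->MRU): [pear]
  2. access pear: HIT. Cache (LRU->MRU): [pear]
  3. access pear: HIT. Cache (LRU->MRU): [pear]
  4. access pear: HIT. Cache (LRU->MRU): [pear]
  5. access pear: HIT. Cache (LRU->MRU): [pear]
  6. access kiwi: MISS. Cache (LRU->MRU): [pear kiwi]
  7. access pear: HIT. Cache (LRU->MRU): [kiwi pear]
  8. access kiwi: HIT. Cache (LRU->MRU): [pear kiwi]
  9. access mango: MISS. Cache (LRU->MRU): [pear kiwi mango]
  10. access mango: HIT. Cache (LRU->MRU): [pear kiwi mango]
  11. access lime: MISS, evict pear. Cache (LRU->MRU): [kiwi mango lime]
  12. access pear: MISS, evict kiwi. Cache (LRU->MRU): [mango lime pear]
  13. access kiwi: MISS, evict mango. Cache (LRU->MRU): [lime pear kiwi]
  14. access pear: HIT. Cache (LRU->MRU): [lime kiwi pear]
Total: 8 hits, 6 misses, 3 evictions

Answer: 3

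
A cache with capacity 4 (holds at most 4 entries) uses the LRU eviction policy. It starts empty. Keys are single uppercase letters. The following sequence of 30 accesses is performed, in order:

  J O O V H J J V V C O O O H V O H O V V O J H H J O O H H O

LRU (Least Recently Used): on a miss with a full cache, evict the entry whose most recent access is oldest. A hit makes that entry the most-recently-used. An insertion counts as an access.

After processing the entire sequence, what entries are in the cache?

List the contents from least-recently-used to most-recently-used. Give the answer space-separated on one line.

Answer: V J H O

Derivation:
LRU simulation (capacity=4):
  1. access J: MISS. Cache (LRU->MRU): [J]
  2. access O: MISS. Cache (LRU->MRU): [J O]
  3. access O: HIT. Cache (LRU->MRU): [J O]
  4. access V: MISS. Cache (LRU->MRU): [J O V]
  5. access H: MISS. Cache (LRU->MRU): [J O V H]
  6. access J: HIT. Cache (LRU->MRU): [O V H J]
  7. access J: HIT. Cache (LRU->MRU): [O V H J]
  8. access V: HIT. Cache (LRU->MRU): [O H J V]
  9. access V: HIT. Cache (LRU->MRU): [O H J V]
  10. access C: MISS, evict O. Cache (LRU->MRU): [H J V C]
  11. access O: MISS, evict H. Cache (LRU->MRU): [J V C O]
  12. access O: HIT. Cache (LRU->MRU): [J V C O]
  13. access O: HIT. Cache (LRU->MRU): [J V C O]
  14. access H: MISS, evict J. Cache (LRU->MRU): [V C O H]
  15. access V: HIT. Cache (LRU->MRU): [C O H V]
  16. access O: HIT. Cache (LRU->MRU): [C H V O]
  17. access H: HIT. Cache (LRU->MRU): [C V O H]
  18. access O: HIT. Cache (LRU->MRU): [C V H O]
  19. access V: HIT. Cache (LRU->MRU): [C H O V]
  20. access V: HIT. Cache (LRU->MRU): [C H O V]
  21. access O: HIT. Cache (LRU->MRU): [C H V O]
  22. access J: MISS, evict C. Cache (LRU->MRU): [H V O J]
  23. access H: HIT. Cache (LRU->MRU): [V O J H]
  24. access H: HIT. Cache (LRU->MRU): [V O J H]
  25. access J: HIT. Cache (LRU->MRU): [V O H J]
  26. access O: HIT. Cache (LRU->MRU): [V H J O]
  27. access O: HIT. Cache (LRU->MRU): [V H J O]
  28. access H: HIT. Cache (LRU->MRU): [V J O H]
  29. access H: HIT. Cache (LRU->MRU): [V J O H]
  30. access O: HIT. Cache (LRU->MRU): [V J H O]
Total: 22 hits, 8 misses, 4 evictions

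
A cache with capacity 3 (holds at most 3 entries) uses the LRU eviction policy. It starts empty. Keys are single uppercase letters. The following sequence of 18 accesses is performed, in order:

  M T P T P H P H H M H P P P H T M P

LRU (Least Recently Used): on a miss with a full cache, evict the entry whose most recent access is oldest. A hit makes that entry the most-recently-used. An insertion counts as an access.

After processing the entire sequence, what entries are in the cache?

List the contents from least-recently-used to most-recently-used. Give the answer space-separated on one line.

LRU simulation (capacity=3):
  1. access M: MISS. Cache (LRU->MRU): [M]
  2. access T: MISS. Cache (LRU->MRU): [M T]
  3. access P: MISS. Cache (LRU->MRU): [M T P]
  4. access T: HIT. Cache (LRU->MRU): [M P T]
  5. access P: HIT. Cache (LRU->MRU): [M T P]
  6. access H: MISS, evict M. Cache (LRU->MRU): [T P H]
  7. access P: HIT. Cache (LRU->MRU): [T H P]
  8. access H: HIT. Cache (LRU->MRU): [T P H]
  9. access H: HIT. Cache (LRU->MRU): [T P H]
  10. access M: MISS, evict T. Cache (LRU->MRU): [P H M]
  11. access H: HIT. Cache (LRU->MRU): [P M H]
  12. access P: HIT. Cache (LRU->MRU): [M H P]
  13. access P: HIT. Cache (LRU->MRU): [M H P]
  14. access P: HIT. Cache (LRU->MRU): [M H P]
  15. access H: HIT. Cache (LRU->MRU): [M P H]
  16. access T: MISS, evict M. Cache (LRU->MRU): [P H T]
  17. access M: MISS, evict P. Cache (LRU->MRU): [H T M]
  18. access P: MISS, evict H. Cache (LRU->MRU): [T M P]
Total: 10 hits, 8 misses, 5 evictions

Answer: T M P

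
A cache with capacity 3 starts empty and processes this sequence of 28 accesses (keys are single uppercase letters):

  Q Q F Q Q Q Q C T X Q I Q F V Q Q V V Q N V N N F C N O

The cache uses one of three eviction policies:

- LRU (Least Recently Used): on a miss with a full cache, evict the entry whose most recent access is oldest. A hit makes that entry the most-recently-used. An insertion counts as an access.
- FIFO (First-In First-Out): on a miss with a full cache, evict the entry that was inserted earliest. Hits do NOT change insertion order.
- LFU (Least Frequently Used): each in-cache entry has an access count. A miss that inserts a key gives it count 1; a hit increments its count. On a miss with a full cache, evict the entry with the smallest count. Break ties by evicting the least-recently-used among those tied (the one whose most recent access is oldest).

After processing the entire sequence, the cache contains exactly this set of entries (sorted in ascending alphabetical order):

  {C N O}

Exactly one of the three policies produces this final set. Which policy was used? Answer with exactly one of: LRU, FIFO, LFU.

Simulating under each policy and comparing final sets:
  LRU: final set = {C N O} -> MATCHES target
  FIFO: final set = {C F O} -> differs
  LFU: final set = {O Q V} -> differs
Only LRU produces the target set.

Answer: LRU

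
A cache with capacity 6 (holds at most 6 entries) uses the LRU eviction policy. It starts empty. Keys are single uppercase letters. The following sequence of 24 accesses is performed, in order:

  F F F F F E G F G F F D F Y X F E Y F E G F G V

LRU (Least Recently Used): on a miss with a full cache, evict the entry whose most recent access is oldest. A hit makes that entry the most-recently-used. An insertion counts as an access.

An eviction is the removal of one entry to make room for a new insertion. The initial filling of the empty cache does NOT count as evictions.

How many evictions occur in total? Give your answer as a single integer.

Answer: 1

Derivation:
LRU simulation (capacity=6):
  1. access F: MISS. Cache (LRU->MRU): [F]
  2. access F: HIT. Cache (LRU->MRU): [F]
  3. access F: HIT. Cache (LRU->MRU): [F]
  4. access F: HIT. Cache (LRU->MRU): [F]
  5. access F: HIT. Cache (LRU->MRU): [F]
  6. access E: MISS. Cache (LRU->MRU): [F E]
  7. access G: MISS. Cache (LRU->MRU): [F E G]
  8. access F: HIT. Cache (LRU->MRU): [E G F]
  9. access G: HIT. Cache (LRU->MRU): [E F G]
  10. access F: HIT. Cache (LRU->MRU): [E G F]
  11. access F: HIT. Cache (LRU->MRU): [E G F]
  12. access D: MISS. Cache (LRU->MRU): [E G F D]
  13. access F: HIT. Cache (LRU->MRU): [E G D F]
  14. access Y: MISS. Cache (LRU->MRU): [E G D F Y]
  15. access X: MISS. Cache (LRU->MRU): [E G D F Y X]
  16. access F: HIT. Cache (LRU->MRU): [E G D Y X F]
  17. access E: HIT. Cache (LRU->MRU): [G D Y X F E]
  18. access Y: HIT. Cache (LRU->MRU): [G D X F E Y]
  19. access F: HIT. Cache (LRU->MRU): [G D X E Y F]
  20. access E: HIT. Cache (LRU->MRU): [G D X Y F E]
  21. access G: HIT. Cache (LRU->MRU): [D X Y F E G]
  22. access F: HIT. Cache (LRU->MRU): [D X Y E G F]
  23. access G: HIT. Cache (LRU->MRU): [D X Y E F G]
  24. access V: MISS, evict D. Cache (LRU->MRU): [X Y E F G V]
Total: 17 hits, 7 misses, 1 evictions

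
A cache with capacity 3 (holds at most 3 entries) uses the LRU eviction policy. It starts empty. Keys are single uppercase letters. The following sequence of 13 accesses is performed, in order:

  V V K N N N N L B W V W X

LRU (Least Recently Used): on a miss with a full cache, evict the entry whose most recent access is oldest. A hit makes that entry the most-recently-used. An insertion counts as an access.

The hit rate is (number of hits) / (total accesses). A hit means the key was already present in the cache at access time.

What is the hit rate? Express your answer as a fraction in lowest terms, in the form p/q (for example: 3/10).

Answer: 5/13

Derivation:
LRU simulation (capacity=3):
  1. access V: MISS. Cache (LRU->MRU): [V]
  2. access V: HIT. Cache (LRU->MRU): [V]
  3. access K: MISS. Cache (LRU->MRU): [V K]
  4. access N: MISS. Cache (LRU->MRU): [V K N]
  5. access N: HIT. Cache (LRU->MRU): [V K N]
  6. access N: HIT. Cache (LRU->MRU): [V K N]
  7. access N: HIT. Cache (LRU->MRU): [V K N]
  8. access L: MISS, evict V. Cache (LRU->MRU): [K N L]
  9. access B: MISS, evict K. Cache (LRU->MRU): [N L B]
  10. access W: MISS, evict N. Cache (LRU->MRU): [L B W]
  11. access V: MISS, evict L. Cache (LRU->MRU): [B W V]
  12. access W: HIT. Cache (LRU->MRU): [B V W]
  13. access X: MISS, evict B. Cache (LRU->MRU): [V W X]
Total: 5 hits, 8 misses, 5 evictions

Hit rate = 5/13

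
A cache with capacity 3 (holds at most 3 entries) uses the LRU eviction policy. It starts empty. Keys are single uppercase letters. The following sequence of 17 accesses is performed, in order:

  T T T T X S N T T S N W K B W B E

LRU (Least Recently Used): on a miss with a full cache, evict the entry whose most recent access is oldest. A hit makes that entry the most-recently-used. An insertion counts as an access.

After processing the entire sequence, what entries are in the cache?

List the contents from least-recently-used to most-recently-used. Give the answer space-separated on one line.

Answer: W B E

Derivation:
LRU simulation (capacity=3):
  1. access T: MISS. Cache (LRU->MRU): [T]
  2. access T: HIT. Cache (LRU->MRU): [T]
  3. access T: HIT. Cache (LRU->MRU): [T]
  4. access T: HIT. Cache (LRU->MRU): [T]
  5. access X: MISS. Cache (LRU->MRU): [T X]
  6. access S: MISS. Cache (LRU->MRU): [T X S]
  7. access N: MISS, evict T. Cache (LRU->MRU): [X S N]
  8. access T: MISS, evict X. Cache (LRU->MRU): [S N T]
  9. access T: HIT. Cache (LRU->MRU): [S N T]
  10. access S: HIT. Cache (LRU->MRU): [N T S]
  11. access N: HIT. Cache (LRU->MRU): [T S N]
  12. access W: MISS, evict T. Cache (LRU->MRU): [S N W]
  13. access K: MISS, evict S. Cache (LRU->MRU): [N W K]
  14. access B: MISS, evict N. Cache (LRU->MRU): [W K B]
  15. access W: HIT. Cache (LRU->MRU): [K B W]
  16. access B: HIT. Cache (LRU->MRU): [K W B]
  17. access E: MISS, evict K. Cache (LRU->MRU): [W B E]
Total: 8 hits, 9 misses, 6 evictions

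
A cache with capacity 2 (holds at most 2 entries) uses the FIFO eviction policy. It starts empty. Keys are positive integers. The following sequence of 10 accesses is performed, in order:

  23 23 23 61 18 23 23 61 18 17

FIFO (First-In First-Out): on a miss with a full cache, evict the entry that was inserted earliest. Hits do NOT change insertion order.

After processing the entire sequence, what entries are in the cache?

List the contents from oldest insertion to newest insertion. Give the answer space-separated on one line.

Answer: 18 17

Derivation:
FIFO simulation (capacity=2):
  1. access 23: MISS. Cache (old->new): [23]
  2. access 23: HIT. Cache (old->new): [23]
  3. access 23: HIT. Cache (old->new): [23]
  4. access 61: MISS. Cache (old->new): [23 61]
  5. access 18: MISS, evict 23. Cache (old->new): [61 18]
  6. access 23: MISS, evict 61. Cache (old->new): [18 23]
  7. access 23: HIT. Cache (old->new): [18 23]
  8. access 61: MISS, evict 18. Cache (old->new): [23 61]
  9. access 18: MISS, evict 23. Cache (old->new): [61 18]
  10. access 17: MISS, evict 61. Cache (old->new): [18 17]
Total: 3 hits, 7 misses, 5 evictions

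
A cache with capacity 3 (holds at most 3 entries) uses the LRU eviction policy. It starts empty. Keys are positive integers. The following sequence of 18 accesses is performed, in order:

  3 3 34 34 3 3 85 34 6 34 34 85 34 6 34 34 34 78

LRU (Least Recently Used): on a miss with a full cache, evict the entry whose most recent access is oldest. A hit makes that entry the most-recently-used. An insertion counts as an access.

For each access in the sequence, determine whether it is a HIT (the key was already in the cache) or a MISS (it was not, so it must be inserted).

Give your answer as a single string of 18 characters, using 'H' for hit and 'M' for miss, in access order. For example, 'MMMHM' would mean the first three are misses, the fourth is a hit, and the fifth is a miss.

LRU simulation (capacity=3):
  1. access 3: MISS. Cache (LRU->MRU): [3]
  2. access 3: HIT. Cache (LRU->MRU): [3]
  3. access 34: MISS. Cache (LRU->MRU): [3 34]
  4. access 34: HIT. Cache (LRU->MRU): [3 34]
  5. access 3: HIT. Cache (LRU->MRU): [34 3]
  6. access 3: HIT. Cache (LRU->MRU): [34 3]
  7. access 85: MISS. Cache (LRU->MRU): [34 3 85]
  8. access 34: HIT. Cache (LRU->MRU): [3 85 34]
  9. access 6: MISS, evict 3. Cache (LRU->MRU): [85 34 6]
  10. access 34: HIT. Cache (LRU->MRU): [85 6 34]
  11. access 34: HIT. Cache (LRU->MRU): [85 6 34]
  12. access 85: HIT. Cache (LRU->MRU): [6 34 85]
  13. access 34: HIT. Cache (LRU->MRU): [6 85 34]
  14. access 6: HIT. Cache (LRU->MRU): [85 34 6]
  15. access 34: HIT. Cache (LRU->MRU): [85 6 34]
  16. access 34: HIT. Cache (LRU->MRU): [85 6 34]
  17. access 34: HIT. Cache (LRU->MRU): [85 6 34]
  18. access 78: MISS, evict 85. Cache (LRU->MRU): [6 34 78]
Total: 13 hits, 5 misses, 2 evictions

Answer: MHMHHHMHMHHHHHHHHM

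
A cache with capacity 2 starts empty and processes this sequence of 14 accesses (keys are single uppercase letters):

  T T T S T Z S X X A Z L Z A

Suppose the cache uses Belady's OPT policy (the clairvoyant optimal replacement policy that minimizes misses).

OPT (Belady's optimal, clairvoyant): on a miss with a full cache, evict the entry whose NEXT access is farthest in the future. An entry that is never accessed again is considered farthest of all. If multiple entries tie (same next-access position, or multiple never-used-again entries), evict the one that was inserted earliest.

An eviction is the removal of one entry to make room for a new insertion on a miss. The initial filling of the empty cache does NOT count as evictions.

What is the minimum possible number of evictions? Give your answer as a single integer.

Answer: 5

Derivation:
OPT (Belady) simulation (capacity=2):
  1. access T: MISS. Cache: [T]
  2. access T: HIT. Next use of T: step 3. Cache: [T]
  3. access T: HIT. Next use of T: step 5. Cache: [T]
  4. access S: MISS. Cache: [T S]
  5. access T: HIT. Next use of T: never. Cache: [T S]
  6. access Z: MISS, evict T (next use: never). Cache: [S Z]
  7. access S: HIT. Next use of S: never. Cache: [S Z]
  8. access X: MISS, evict S (next use: never). Cache: [Z X]
  9. access X: HIT. Next use of X: never. Cache: [Z X]
  10. access A: MISS, evict X (next use: never). Cache: [Z A]
  11. access Z: HIT. Next use of Z: step 13. Cache: [Z A]
  12. access L: MISS, evict A (next use: step 14). Cache: [Z L]
  13. access Z: HIT. Next use of Z: never. Cache: [Z L]
  14. access A: MISS, evict Z (next use: never). Cache: [L A]
Total: 7 hits, 7 misses, 5 evictions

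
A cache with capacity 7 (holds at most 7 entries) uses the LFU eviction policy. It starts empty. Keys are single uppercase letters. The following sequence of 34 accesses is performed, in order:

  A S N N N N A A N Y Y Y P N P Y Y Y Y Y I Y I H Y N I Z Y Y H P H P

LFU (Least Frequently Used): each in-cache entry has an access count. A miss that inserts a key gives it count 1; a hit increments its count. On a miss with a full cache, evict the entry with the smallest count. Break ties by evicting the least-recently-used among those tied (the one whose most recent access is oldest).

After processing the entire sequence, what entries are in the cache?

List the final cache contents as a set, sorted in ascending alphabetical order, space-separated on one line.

LFU simulation (capacity=7):
  1. access A: MISS. Cache: [A(c=1)]
  2. access S: MISS. Cache: [A(c=1) S(c=1)]
  3. access N: MISS. Cache: [A(c=1) S(c=1) N(c=1)]
  4. access N: HIT, count now 2. Cache: [A(c=1) S(c=1) N(c=2)]
  5. access N: HIT, count now 3. Cache: [A(c=1) S(c=1) N(c=3)]
  6. access N: HIT, count now 4. Cache: [A(c=1) S(c=1) N(c=4)]
  7. access A: HIT, count now 2. Cache: [S(c=1) A(c=2) N(c=4)]
  8. access A: HIT, count now 3. Cache: [S(c=1) A(c=3) N(c=4)]
  9. access N: HIT, count now 5. Cache: [S(c=1) A(c=3) N(c=5)]
  10. access Y: MISS. Cache: [S(c=1) Y(c=1) A(c=3) N(c=5)]
  11. access Y: HIT, count now 2. Cache: [S(c=1) Y(c=2) A(c=3) N(c=5)]
  12. access Y: HIT, count now 3. Cache: [S(c=1) A(c=3) Y(c=3) N(c=5)]
  13. access P: MISS. Cache: [S(c=1) P(c=1) A(c=3) Y(c=3) N(c=5)]
  14. access N: HIT, count now 6. Cache: [S(c=1) P(c=1) A(c=3) Y(c=3) N(c=6)]
  15. access P: HIT, count now 2. Cache: [S(c=1) P(c=2) A(c=3) Y(c=3) N(c=6)]
  16. access Y: HIT, count now 4. Cache: [S(c=1) P(c=2) A(c=3) Y(c=4) N(c=6)]
  17. access Y: HIT, count now 5. Cache: [S(c=1) P(c=2) A(c=3) Y(c=5) N(c=6)]
  18. access Y: HIT, count now 6. Cache: [S(c=1) P(c=2) A(c=3) N(c=6) Y(c=6)]
  19. access Y: HIT, count now 7. Cache: [S(c=1) P(c=2) A(c=3) N(c=6) Y(c=7)]
  20. access Y: HIT, count now 8. Cache: [S(c=1) P(c=2) A(c=3) N(c=6) Y(c=8)]
  21. access I: MISS. Cache: [S(c=1) I(c=1) P(c=2) A(c=3) N(c=6) Y(c=8)]
  22. access Y: HIT, count now 9. Cache: [S(c=1) I(c=1) P(c=2) A(c=3) N(c=6) Y(c=9)]
  23. access I: HIT, count now 2. Cache: [S(c=1) P(c=2) I(c=2) A(c=3) N(c=6) Y(c=9)]
  24. access H: MISS. Cache: [S(c=1) H(c=1) P(c=2) I(c=2) A(c=3) N(c=6) Y(c=9)]
  25. access Y: HIT, count now 10. Cache: [S(c=1) H(c=1) P(c=2) I(c=2) A(c=3) N(c=6) Y(c=10)]
  26. access N: HIT, count now 7. Cache: [S(c=1) H(c=1) P(c=2) I(c=2) A(c=3) N(c=7) Y(c=10)]
  27. access I: HIT, count now 3. Cache: [S(c=1) H(c=1) P(c=2) A(c=3) I(c=3) N(c=7) Y(c=10)]
  28. access Z: MISS, evict S(c=1). Cache: [H(c=1) Z(c=1) P(c=2) A(c=3) I(c=3) N(c=7) Y(c=10)]
  29. access Y: HIT, count now 11. Cache: [H(c=1) Z(c=1) P(c=2) A(c=3) I(c=3) N(c=7) Y(c=11)]
  30. access Y: HIT, count now 12. Cache: [H(c=1) Z(c=1) P(c=2) A(c=3) I(c=3) N(c=7) Y(c=12)]
  31. access H: HIT, count now 2. Cache: [Z(c=1) P(c=2) H(c=2) A(c=3) I(c=3) N(c=7) Y(c=12)]
  32. access P: HIT, count now 3. Cache: [Z(c=1) H(c=2) A(c=3) I(c=3) P(c=3) N(c=7) Y(c=12)]
  33. access H: HIT, count now 3. Cache: [Z(c=1) A(c=3) I(c=3) P(c=3) H(c=3) N(c=7) Y(c=12)]
  34. access P: HIT, count now 4. Cache: [Z(c=1) A(c=3) I(c=3) H(c=3) P(c=4) N(c=7) Y(c=12)]
Total: 26 hits, 8 misses, 1 evictions

Answer: A H I N P Y Z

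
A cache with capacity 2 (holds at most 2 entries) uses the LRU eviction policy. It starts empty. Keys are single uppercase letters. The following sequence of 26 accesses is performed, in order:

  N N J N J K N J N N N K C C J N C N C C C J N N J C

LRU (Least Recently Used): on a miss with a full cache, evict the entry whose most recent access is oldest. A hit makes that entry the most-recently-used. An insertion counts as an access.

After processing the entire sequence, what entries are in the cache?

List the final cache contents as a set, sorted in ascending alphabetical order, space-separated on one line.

LRU simulation (capacity=2):
  1. access N: MISS. Cache (LRU->MRU): [N]
  2. access N: HIT. Cache (LRU->MRU): [N]
  3. access J: MISS. Cache (LRU->MRU): [N J]
  4. access N: HIT. Cache (LRU->MRU): [J N]
  5. access J: HIT. Cache (LRU->MRU): [N J]
  6. access K: MISS, evict N. Cache (LRU->MRU): [J K]
  7. access N: MISS, evict J. Cache (LRU->MRU): [K N]
  8. access J: MISS, evict K. Cache (LRU->MRU): [N J]
  9. access N: HIT. Cache (LRU->MRU): [J N]
  10. access N: HIT. Cache (LRU->MRU): [J N]
  11. access N: HIT. Cache (LRU->MRU): [J N]
  12. access K: MISS, evict J. Cache (LRU->MRU): [N K]
  13. access C: MISS, evict N. Cache (LRU->MRU): [K C]
  14. access C: HIT. Cache (LRU->MRU): [K C]
  15. access J: MISS, evict K. Cache (LRU->MRU): [C J]
  16. access N: MISS, evict C. Cache (LRU->MRU): [J N]
  17. access C: MISS, evict J. Cache (LRU->MRU): [N C]
  18. access N: HIT. Cache (LRU->MRU): [C N]
  19. access C: HIT. Cache (LRU->MRU): [N C]
  20. access C: HIT. Cache (LRU->MRU): [N C]
  21. access C: HIT. Cache (LRU->MRU): [N C]
  22. access J: MISS, evict N. Cache (LRU->MRU): [C J]
  23. access N: MISS, evict C. Cache (LRU->MRU): [J N]
  24. access N: HIT. Cache (LRU->MRU): [J N]
  25. access J: HIT. Cache (LRU->MRU): [N J]
  26. access C: MISS, evict N. Cache (LRU->MRU): [J C]
Total: 13 hits, 13 misses, 11 evictions

Answer: C J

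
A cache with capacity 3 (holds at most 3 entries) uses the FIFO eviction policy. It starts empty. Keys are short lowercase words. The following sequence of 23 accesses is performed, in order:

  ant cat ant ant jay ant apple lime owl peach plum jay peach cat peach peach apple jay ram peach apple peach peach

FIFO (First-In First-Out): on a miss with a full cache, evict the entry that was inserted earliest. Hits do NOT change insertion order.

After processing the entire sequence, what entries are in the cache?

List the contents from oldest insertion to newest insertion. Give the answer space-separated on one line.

FIFO simulation (capacity=3):
  1. access ant: MISS. Cache (old->new): [ant]
  2. access cat: MISS. Cache (old->new): [ant cat]
  3. access ant: HIT. Cache (old->new): [ant cat]
  4. access ant: HIT. Cache (old->new): [ant cat]
  5. access jay: MISS. Cache (old->new): [ant cat jay]
  6. access ant: HIT. Cache (old->new): [ant cat jay]
  7. access apple: MISS, evict ant. Cache (old->new): [cat jay apple]
  8. access lime: MISS, evict cat. Cache (old->new): [jay apple lime]
  9. access owl: MISS, evict jay. Cache (old->new): [apple lime owl]
  10. access peach: MISS, evict apple. Cache (old->new): [lime owl peach]
  11. access plum: MISS, evict lime. Cache (old->new): [owl peach plum]
  12. access jay: MISS, evict owl. Cache (old->new): [peach plum jay]
  13. access peach: HIT. Cache (old->new): [peach plum jay]
  14. access cat: MISS, evict peach. Cache (old->new): [plum jay cat]
  15. access peach: MISS, evict plum. Cache (old->new): [jay cat peach]
  16. access peach: HIT. Cache (old->new): [jay cat peach]
  17. access apple: MISS, evict jay. Cache (old->new): [cat peach apple]
  18. access jay: MISS, evict cat. Cache (old->new): [peach apple jay]
  19. access ram: MISS, evict peach. Cache (old->new): [apple jay ram]
  20. access peach: MISS, evict apple. Cache (old->new): [jay ram peach]
  21. access apple: MISS, evict jay. Cache (old->new): [ram peach apple]
  22. access peach: HIT. Cache (old->new): [ram peach apple]
  23. access peach: HIT. Cache (old->new): [ram peach apple]
Total: 7 hits, 16 misses, 13 evictions

Answer: ram peach apple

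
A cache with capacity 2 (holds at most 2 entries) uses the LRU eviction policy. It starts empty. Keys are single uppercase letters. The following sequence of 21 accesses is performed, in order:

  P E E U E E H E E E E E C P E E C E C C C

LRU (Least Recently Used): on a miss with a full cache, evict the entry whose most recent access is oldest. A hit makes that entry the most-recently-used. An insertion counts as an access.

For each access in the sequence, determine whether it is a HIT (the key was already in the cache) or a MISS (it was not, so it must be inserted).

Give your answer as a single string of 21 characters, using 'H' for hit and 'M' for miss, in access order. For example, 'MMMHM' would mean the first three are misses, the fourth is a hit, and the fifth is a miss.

LRU simulation (capacity=2):
  1. access P: MISS. Cache (LRU->MRU): [P]
  2. access E: MISS. Cache (LRU->MRU): [P E]
  3. access E: HIT. Cache (LRU->MRU): [P E]
  4. access U: MISS, evict P. Cache (LRU->MRU): [E U]
  5. access E: HIT. Cache (LRU->MRU): [U E]
  6. access E: HIT. Cache (LRU->MRU): [U E]
  7. access H: MISS, evict U. Cache (LRU->MRU): [E H]
  8. access E: HIT. Cache (LRU->MRU): [H E]
  9. access E: HIT. Cache (LRU->MRU): [H E]
  10. access E: HIT. Cache (LRU->MRU): [H E]
  11. access E: HIT. Cache (LRU->MRU): [H E]
  12. access E: HIT. Cache (LRU->MRU): [H E]
  13. access C: MISS, evict H. Cache (LRU->MRU): [E C]
  14. access P: MISS, evict E. Cache (LRU->MRU): [C P]
  15. access E: MISS, evict C. Cache (LRU->MRU): [P E]
  16. access E: HIT. Cache (LRU->MRU): [P E]
  17. access C: MISS, evict P. Cache (LRU->MRU): [E C]
  18. access E: HIT. Cache (LRU->MRU): [C E]
  19. access C: HIT. Cache (LRU->MRU): [E C]
  20. access C: HIT. Cache (LRU->MRU): [E C]
  21. access C: HIT. Cache (LRU->MRU): [E C]
Total: 13 hits, 8 misses, 6 evictions

Answer: MMHMHHMHHHHHMMMHMHHHH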